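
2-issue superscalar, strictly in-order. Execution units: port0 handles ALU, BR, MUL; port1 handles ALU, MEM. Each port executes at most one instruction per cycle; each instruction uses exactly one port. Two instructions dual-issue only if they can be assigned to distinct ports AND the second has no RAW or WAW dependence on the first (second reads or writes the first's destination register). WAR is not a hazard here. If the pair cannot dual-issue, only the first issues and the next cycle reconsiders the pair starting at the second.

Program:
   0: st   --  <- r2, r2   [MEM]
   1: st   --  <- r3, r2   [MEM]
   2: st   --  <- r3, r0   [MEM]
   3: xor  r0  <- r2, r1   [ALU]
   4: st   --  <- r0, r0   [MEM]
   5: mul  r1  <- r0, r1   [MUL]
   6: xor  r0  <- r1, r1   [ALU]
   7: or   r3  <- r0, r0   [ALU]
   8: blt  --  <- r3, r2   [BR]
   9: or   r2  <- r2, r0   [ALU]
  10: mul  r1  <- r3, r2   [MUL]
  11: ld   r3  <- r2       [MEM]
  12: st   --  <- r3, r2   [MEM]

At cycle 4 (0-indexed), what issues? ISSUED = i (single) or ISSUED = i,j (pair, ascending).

ISSUED = 6

t=0 i0:st.MEM ; no-port MEM/MEM
t=1 i1:st.MEM ; no-port MEM/MEM
t=2 i2,i3:st.MEM;xor.ALU ; pair
t=3 i4,i5:st.MEM;mul.MUL ; pair
t=4 i6:xor.ALU ; RAW r0
t=5 i7:or.ALU ; RAW r3
t=6 i8,i9:blt.BR;or.ALU ; pair
t=7 i10,i11:mul.MUL;ld.MEM ; pair
t=8 i12:st.MEM ; tail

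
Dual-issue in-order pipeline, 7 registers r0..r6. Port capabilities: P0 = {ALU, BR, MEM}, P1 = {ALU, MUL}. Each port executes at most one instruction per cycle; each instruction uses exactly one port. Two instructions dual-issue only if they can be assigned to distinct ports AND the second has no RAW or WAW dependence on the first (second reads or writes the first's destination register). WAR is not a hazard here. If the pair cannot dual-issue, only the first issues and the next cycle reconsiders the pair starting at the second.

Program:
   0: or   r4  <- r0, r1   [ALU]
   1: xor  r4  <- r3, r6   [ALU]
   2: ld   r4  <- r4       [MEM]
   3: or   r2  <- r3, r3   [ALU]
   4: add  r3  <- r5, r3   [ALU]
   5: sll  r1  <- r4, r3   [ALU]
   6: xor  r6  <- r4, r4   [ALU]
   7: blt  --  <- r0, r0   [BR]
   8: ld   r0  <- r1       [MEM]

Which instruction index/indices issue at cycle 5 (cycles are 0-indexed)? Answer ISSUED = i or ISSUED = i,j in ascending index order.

ISSUED = 7

c0: i0 or  WAW r4
c1: i1 xor  RAW+WAW r4
c2: i2/i3 ld;or  dual
c3: i4 add  RAW r3
c4: i5/i6 sll;xor  dual
c5: i7 blt  no-port BR/MEM
c6: i8 ld  tail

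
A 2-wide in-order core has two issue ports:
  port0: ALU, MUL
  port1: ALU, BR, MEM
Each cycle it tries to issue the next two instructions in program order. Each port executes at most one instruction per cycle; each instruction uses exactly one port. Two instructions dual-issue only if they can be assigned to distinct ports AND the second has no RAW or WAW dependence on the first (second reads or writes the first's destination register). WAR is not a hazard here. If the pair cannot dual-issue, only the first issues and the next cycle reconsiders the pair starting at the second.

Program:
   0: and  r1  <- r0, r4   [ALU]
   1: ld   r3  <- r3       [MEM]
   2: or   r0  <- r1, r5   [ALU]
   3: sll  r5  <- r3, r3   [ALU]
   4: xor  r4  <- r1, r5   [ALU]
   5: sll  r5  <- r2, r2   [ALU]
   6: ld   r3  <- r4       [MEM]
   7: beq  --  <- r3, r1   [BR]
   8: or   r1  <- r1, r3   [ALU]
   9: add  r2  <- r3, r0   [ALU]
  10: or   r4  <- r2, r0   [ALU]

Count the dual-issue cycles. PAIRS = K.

PAIRS = 4

t=0 i0&i1:and.ALU/ld.MEM ; dual
t=1 i2&i3:or.ALU/sll.ALU ; dual
t=2 i4&i5:xor.ALU/sll.ALU ; dual
t=3 i6:ld.MEM ; no-port MEM/BR
t=4 i7&i8:beq.BR/or.ALU ; dual
t=5 i9:add.ALU ; RAW r2
t=6 i10:or.ALU ; tail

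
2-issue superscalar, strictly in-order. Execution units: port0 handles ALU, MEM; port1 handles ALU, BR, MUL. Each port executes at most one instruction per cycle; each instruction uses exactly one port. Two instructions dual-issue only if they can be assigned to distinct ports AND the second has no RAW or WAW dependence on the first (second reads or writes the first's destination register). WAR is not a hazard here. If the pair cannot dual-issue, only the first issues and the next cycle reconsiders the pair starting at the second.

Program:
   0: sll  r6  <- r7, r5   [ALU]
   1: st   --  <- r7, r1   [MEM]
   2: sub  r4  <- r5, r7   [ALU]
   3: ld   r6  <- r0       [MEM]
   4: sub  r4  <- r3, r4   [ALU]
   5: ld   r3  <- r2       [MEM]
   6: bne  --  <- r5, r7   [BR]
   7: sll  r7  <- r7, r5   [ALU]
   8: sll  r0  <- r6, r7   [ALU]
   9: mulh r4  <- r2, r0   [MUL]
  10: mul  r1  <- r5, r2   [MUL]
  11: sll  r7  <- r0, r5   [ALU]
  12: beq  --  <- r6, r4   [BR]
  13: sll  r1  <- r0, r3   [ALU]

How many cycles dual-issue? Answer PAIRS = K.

PAIRS = 6

c0: i0/i1 sll.ALU;st.MEM  2-wide
c1: i2/i3 sub.ALU;ld.MEM  2-wide
c2: i4/i5 sub.ALU;ld.MEM  2-wide
c3: i6/i7 bne.BR;sll.ALU  2-wide
c4: i8 sll.ALU  RAW r0
c5: i9 mulh.MUL  no-port MUL/MUL
c6: i10/i11 mul.MUL;sll.ALU  2-wide
c7: i12/i13 beq.BR;sll.ALU  2-wide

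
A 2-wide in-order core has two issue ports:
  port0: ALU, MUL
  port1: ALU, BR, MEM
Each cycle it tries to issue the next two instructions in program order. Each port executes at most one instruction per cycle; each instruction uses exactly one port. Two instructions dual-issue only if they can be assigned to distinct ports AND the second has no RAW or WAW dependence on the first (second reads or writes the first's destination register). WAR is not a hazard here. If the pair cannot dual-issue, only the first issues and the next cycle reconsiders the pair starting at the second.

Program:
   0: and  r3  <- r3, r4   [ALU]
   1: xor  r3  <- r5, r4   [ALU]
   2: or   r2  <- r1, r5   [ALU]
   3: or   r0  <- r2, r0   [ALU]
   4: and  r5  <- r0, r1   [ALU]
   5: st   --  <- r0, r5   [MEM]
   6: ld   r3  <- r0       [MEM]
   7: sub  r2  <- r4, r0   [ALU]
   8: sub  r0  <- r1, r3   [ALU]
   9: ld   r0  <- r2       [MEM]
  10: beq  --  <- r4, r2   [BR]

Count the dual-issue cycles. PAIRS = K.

#0 head=0: and i0 WAW r3
#1 head=1: xor or i1&i2 pair
#2 head=3: or i3 RAW r0
#3 head=4: and i4 RAW r5
#4 head=5: st i5 no-port MEM/MEM
#5 head=6: ld sub i6&i7 pair
#6 head=8: sub i8 WAW r0
#7 head=9: ld i9 no-port MEM/BR
#8 head=10: beq i10 tail

PAIRS = 2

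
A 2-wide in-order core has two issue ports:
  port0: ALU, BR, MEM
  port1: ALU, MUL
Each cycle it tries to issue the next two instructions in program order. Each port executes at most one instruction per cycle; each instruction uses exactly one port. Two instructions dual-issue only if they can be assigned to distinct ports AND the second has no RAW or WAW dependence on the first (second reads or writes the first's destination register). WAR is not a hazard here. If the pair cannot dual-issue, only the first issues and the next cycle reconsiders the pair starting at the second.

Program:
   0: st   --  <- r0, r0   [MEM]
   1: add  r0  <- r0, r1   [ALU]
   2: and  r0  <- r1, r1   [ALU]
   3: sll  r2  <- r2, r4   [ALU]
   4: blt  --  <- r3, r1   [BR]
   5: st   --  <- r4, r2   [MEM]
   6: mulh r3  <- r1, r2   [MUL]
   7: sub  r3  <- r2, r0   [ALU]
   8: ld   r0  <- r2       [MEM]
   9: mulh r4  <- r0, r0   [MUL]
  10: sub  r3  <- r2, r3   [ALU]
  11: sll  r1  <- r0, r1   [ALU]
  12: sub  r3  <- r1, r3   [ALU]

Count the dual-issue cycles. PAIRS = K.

  cy0 -> i0&i1 (st.MEM+add.ALU) pair
  cy1 -> i2&i3 (and.ALU+sll.ALU) pair
  cy2 -> i4 (blt.BR) no-port BR/MEM
  cy3 -> i5&i6 (st.MEM+mulh.MUL) pair
  cy4 -> i7&i8 (sub.ALU+ld.MEM) pair
  cy5 -> i9&i10 (mulh.MUL+sub.ALU) pair
  cy6 -> i11 (sll.ALU) RAW r1
  cy7 -> i12 (sub.ALU) tail

PAIRS = 5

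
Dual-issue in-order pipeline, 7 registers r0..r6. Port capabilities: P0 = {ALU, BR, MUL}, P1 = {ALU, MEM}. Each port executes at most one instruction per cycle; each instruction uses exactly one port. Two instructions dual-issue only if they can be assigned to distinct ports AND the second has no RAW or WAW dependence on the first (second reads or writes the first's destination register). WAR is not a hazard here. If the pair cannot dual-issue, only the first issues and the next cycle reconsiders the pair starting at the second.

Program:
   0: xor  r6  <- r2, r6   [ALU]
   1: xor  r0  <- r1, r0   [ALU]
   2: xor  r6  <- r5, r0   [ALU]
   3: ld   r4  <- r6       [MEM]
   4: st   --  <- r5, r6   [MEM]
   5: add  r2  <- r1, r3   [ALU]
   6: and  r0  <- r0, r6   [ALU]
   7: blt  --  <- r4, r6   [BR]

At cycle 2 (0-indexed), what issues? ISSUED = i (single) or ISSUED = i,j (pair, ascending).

0. xor.ALU xor.ALU @i0/i1  | dual
1. xor.ALU @i2  | RAW r6
2. ld.MEM @i3  | no-port MEM/MEM
3. st.MEM add.ALU @i4/i5  | dual
4. and.ALU blt.BR @i6/i7  | dual

ISSUED = 3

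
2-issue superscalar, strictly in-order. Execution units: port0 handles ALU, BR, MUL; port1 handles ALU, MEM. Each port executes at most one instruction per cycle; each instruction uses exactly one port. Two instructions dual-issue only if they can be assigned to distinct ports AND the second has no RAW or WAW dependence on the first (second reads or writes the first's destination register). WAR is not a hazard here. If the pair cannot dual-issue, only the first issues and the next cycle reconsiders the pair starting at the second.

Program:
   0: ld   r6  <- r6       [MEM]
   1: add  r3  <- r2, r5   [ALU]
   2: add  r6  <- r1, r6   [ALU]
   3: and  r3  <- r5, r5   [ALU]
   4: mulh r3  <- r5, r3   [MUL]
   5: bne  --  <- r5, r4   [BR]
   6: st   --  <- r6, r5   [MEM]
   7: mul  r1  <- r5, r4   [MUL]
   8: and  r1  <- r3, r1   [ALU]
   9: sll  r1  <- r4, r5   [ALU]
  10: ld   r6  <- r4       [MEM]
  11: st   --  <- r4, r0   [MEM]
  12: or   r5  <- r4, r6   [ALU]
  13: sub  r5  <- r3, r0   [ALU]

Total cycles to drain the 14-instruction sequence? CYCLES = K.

CYCLES = 9

c0: i0&i1 ld.MEM add.ALU  pair
c1: i2&i3 add.ALU and.ALU  pair
c2: i4 mulh.MUL  no-port MUL/BR
c3: i5&i6 bne.BR st.MEM  pair
c4: i7 mul.MUL  RAW+WAW r1
c5: i8 and.ALU  WAW r1
c6: i9&i10 sll.ALU ld.MEM  pair
c7: i11&i12 st.MEM or.ALU  pair
c8: i13 sub.ALU  tail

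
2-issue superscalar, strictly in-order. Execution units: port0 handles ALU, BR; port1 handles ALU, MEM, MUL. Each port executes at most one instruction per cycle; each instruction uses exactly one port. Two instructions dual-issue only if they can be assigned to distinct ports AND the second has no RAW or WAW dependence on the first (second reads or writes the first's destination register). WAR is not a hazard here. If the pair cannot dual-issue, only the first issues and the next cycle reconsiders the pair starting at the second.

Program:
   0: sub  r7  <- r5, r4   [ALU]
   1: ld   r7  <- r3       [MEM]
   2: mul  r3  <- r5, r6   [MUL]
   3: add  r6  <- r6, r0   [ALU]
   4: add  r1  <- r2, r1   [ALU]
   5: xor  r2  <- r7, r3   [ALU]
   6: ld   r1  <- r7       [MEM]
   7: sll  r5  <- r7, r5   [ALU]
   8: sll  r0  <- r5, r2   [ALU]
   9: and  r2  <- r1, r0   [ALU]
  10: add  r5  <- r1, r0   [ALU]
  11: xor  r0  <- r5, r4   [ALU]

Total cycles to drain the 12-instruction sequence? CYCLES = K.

[0] i0  sub  -- WAW r7
[1] i1  ld  -- no-port MEM/MUL
[2] i2/i3  mul/add  -- 2-wide
[3] i4/i5  add/xor  -- 2-wide
[4] i6/i7  ld/sll  -- 2-wide
[5] i8  sll  -- RAW r0
[6] i9/i10  and/add  -- 2-wide
[7] i11  xor  -- tail

CYCLES = 8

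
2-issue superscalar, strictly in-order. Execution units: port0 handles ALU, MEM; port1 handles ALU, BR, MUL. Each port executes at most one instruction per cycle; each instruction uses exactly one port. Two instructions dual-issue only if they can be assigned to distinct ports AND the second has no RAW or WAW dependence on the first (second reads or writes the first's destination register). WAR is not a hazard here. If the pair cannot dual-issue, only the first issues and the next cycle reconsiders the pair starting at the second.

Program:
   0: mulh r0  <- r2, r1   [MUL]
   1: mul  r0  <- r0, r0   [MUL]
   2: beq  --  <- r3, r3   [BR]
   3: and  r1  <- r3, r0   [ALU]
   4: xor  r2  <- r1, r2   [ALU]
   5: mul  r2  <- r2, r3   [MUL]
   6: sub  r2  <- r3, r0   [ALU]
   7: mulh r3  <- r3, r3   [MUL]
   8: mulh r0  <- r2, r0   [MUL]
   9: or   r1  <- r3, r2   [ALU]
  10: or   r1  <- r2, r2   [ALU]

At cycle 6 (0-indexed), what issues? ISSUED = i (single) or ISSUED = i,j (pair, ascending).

t=0 i0:mulh ; no-port MUL/MUL
t=1 i1:mul ; no-port MUL/BR
t=2 i2&i3:beq;and ; 2-wide
t=3 i4:xor ; RAW+WAW r2
t=4 i5:mul ; WAW r2
t=5 i6&i7:sub;mulh ; 2-wide
t=6 i8&i9:mulh;or ; 2-wide
t=7 i10:or ; tail

ISSUED = 8,9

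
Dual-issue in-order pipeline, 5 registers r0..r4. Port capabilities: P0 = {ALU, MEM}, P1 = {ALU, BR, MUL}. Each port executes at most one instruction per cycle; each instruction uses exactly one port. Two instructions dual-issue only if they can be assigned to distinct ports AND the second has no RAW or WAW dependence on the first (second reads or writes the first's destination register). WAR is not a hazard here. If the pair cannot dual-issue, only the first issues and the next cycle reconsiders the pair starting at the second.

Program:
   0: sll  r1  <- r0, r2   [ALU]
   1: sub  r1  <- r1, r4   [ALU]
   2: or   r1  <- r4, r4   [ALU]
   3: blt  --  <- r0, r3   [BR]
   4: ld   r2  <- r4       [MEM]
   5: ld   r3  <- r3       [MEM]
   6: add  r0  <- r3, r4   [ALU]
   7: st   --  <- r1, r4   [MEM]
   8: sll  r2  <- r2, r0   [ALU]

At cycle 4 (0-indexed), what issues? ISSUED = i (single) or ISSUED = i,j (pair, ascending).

  cy0 -> i0 (sll.ALU) RAW+WAW r1
  cy1 -> i1 (sub.ALU) WAW r1
  cy2 -> i2,i3 (or.ALU blt.BR) pair
  cy3 -> i4 (ld.MEM) no-port MEM/MEM
  cy4 -> i5 (ld.MEM) RAW r3
  cy5 -> i6,i7 (add.ALU st.MEM) pair
  cy6 -> i8 (sll.ALU) tail

ISSUED = 5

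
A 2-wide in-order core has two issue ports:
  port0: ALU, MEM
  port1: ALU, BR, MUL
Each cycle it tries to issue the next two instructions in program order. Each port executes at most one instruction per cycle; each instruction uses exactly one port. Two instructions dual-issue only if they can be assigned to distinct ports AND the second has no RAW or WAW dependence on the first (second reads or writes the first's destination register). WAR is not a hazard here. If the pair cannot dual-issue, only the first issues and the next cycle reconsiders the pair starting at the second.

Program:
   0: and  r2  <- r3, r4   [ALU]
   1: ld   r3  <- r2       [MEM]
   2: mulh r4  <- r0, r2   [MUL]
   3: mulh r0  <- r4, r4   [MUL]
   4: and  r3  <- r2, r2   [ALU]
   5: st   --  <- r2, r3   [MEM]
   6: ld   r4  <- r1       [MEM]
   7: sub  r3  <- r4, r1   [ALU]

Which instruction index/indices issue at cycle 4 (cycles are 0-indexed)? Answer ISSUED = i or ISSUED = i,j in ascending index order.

ISSUED = 6

0. and @i0  | RAW r2
1. ld;mulh @i1/i2  | pair
2. mulh;and @i3/i4  | pair
3. st @i5  | no-port MEM/MEM
4. ld @i6  | RAW r4
5. sub @i7  | tail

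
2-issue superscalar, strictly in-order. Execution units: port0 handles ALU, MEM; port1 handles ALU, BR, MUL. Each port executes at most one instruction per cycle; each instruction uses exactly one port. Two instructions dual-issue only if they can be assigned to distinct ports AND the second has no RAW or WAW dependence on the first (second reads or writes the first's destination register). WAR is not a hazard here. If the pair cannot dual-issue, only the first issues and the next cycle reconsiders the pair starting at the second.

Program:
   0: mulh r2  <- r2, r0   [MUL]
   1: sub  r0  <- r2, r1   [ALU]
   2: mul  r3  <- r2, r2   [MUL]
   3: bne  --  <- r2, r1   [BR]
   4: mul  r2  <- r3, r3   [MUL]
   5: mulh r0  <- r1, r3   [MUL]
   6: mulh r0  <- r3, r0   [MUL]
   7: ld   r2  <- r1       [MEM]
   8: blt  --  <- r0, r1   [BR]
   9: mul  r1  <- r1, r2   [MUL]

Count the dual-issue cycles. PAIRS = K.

PAIRS = 2

0. mulh @i0  | RAW r2
1. sub mul @i1,i2  | pair
2. bne @i3  | no-port BR/MUL
3. mul @i4  | no-port MUL/MUL
4. mulh @i5  | no-port MUL/MUL
5. mulh ld @i6,i7  | pair
6. blt @i8  | no-port BR/MUL
7. mul @i9  | tail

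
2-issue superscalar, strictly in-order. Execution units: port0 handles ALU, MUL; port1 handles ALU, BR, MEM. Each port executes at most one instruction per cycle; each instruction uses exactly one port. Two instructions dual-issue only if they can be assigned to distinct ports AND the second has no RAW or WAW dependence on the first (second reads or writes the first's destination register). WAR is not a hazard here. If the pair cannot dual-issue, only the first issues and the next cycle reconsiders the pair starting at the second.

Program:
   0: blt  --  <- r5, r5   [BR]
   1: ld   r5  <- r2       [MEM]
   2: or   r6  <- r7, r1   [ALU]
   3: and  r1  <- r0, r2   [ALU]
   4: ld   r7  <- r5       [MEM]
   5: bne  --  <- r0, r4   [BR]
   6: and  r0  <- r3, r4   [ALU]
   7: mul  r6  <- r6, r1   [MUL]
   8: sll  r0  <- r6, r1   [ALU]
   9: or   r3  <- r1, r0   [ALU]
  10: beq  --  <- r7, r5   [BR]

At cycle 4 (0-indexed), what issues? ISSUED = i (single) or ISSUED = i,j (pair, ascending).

ISSUED = 7

#0 head=0: blt.BR i0 no-port BR/MEM
#1 head=1: ld.MEM or.ALU i1,i2 dual
#2 head=3: and.ALU ld.MEM i3,i4 dual
#3 head=5: bne.BR and.ALU i5,i6 dual
#4 head=7: mul.MUL i7 RAW r6
#5 head=8: sll.ALU i8 RAW r0
#6 head=9: or.ALU beq.BR i9,i10 dual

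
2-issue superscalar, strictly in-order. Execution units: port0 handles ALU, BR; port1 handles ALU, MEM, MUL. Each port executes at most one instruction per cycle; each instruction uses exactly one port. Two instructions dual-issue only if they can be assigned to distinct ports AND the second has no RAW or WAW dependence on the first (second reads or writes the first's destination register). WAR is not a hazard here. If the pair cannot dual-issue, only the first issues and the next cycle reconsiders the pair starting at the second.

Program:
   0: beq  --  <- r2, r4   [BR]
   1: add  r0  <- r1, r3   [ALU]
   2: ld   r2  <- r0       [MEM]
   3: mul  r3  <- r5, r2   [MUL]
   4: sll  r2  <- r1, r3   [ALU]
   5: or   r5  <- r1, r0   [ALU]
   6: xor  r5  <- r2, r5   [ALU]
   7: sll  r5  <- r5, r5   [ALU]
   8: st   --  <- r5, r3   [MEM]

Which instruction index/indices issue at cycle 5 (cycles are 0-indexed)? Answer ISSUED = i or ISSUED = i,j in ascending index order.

t=0 i0&i1:beq add ; dual
t=1 i2:ld ; no-port MEM/MUL
t=2 i3:mul ; RAW r3
t=3 i4&i5:sll or ; dual
t=4 i6:xor ; RAW+WAW r5
t=5 i7:sll ; RAW r5
t=6 i8:st ; tail

ISSUED = 7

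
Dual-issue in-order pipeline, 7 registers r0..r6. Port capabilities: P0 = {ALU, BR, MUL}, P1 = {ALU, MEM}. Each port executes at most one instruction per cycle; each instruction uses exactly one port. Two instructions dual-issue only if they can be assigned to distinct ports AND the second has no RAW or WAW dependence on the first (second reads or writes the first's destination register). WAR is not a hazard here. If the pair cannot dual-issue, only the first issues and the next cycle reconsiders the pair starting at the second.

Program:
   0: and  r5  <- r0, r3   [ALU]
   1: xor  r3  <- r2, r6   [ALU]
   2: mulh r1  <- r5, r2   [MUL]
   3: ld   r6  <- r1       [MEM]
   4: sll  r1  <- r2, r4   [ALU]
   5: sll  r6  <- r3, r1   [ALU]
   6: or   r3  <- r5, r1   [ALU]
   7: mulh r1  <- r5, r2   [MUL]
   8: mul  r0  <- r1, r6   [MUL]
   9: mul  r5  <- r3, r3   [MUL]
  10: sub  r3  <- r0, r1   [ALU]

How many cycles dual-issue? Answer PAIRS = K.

PAIRS = 4

  cy0 -> i0&i1 (and xor) dual
  cy1 -> i2 (mulh) RAW r1
  cy2 -> i3&i4 (ld sll) dual
  cy3 -> i5&i6 (sll or) dual
  cy4 -> i7 (mulh) no-port MUL/MUL
  cy5 -> i8 (mul) no-port MUL/MUL
  cy6 -> i9&i10 (mul sub) dual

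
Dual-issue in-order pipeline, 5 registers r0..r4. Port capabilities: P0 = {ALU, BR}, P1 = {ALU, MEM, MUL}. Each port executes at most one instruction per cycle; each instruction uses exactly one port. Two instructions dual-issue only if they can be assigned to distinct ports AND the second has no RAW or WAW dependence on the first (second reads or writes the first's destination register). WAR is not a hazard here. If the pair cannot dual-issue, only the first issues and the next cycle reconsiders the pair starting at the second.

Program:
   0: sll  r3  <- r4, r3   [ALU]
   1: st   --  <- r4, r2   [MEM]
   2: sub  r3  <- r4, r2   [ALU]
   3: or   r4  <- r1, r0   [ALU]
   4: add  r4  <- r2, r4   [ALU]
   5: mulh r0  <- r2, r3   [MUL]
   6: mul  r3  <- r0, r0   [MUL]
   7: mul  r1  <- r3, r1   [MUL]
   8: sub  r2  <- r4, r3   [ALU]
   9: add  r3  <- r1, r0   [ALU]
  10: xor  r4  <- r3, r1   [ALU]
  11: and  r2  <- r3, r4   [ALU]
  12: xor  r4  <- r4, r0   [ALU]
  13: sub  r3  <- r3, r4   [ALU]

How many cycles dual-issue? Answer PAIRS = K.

PAIRS = 5

[0] i0+i1  sll st  -- 2-wide
[1] i2+i3  sub or  -- 2-wide
[2] i4+i5  add mulh  -- 2-wide
[3] i6  mul  -- no-port MUL/MUL
[4] i7+i8  mul sub  -- 2-wide
[5] i9  add  -- RAW r3
[6] i10  xor  -- RAW r4
[7] i11+i12  and xor  -- 2-wide
[8] i13  sub  -- tail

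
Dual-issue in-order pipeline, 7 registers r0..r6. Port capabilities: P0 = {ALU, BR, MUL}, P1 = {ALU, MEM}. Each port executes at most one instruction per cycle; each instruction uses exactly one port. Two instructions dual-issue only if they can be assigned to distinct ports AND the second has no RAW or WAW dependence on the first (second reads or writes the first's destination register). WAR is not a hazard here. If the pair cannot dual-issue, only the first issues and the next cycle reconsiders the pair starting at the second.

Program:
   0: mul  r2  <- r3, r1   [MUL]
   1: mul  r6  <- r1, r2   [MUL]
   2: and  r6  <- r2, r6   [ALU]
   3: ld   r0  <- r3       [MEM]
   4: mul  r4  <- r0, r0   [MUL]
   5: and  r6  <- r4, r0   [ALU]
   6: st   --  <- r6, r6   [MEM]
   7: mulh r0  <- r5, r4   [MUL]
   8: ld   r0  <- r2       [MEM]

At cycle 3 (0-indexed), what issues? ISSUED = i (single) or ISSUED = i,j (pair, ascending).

c0: i0 mul  no-port MUL/MUL
c1: i1 mul  RAW+WAW r6
c2: i2/i3 and/ld  dual
c3: i4 mul  RAW r4
c4: i5 and  RAW r6
c5: i6/i7 st/mulh  dual
c6: i8 ld  tail

ISSUED = 4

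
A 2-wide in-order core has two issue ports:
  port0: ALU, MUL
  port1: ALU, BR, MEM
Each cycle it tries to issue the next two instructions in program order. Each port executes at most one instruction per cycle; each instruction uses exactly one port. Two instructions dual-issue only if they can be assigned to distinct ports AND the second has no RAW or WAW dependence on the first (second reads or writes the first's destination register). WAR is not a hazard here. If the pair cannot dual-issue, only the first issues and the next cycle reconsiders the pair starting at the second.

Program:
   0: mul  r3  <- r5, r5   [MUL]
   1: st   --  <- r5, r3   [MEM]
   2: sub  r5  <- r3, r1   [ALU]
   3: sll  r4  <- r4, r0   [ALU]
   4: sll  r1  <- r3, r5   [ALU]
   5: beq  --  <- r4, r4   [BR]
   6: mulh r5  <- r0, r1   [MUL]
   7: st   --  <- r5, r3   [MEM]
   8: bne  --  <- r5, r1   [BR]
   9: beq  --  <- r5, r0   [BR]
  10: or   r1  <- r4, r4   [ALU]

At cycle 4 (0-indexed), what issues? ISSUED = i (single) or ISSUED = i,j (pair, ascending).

0. mul @i0  | RAW r3
1. st sub @i1&i2  | dual
2. sll sll @i3&i4  | dual
3. beq mulh @i5&i6  | dual
4. st @i7  | no-port MEM/BR
5. bne @i8  | no-port BR/BR
6. beq or @i9&i10  | dual

ISSUED = 7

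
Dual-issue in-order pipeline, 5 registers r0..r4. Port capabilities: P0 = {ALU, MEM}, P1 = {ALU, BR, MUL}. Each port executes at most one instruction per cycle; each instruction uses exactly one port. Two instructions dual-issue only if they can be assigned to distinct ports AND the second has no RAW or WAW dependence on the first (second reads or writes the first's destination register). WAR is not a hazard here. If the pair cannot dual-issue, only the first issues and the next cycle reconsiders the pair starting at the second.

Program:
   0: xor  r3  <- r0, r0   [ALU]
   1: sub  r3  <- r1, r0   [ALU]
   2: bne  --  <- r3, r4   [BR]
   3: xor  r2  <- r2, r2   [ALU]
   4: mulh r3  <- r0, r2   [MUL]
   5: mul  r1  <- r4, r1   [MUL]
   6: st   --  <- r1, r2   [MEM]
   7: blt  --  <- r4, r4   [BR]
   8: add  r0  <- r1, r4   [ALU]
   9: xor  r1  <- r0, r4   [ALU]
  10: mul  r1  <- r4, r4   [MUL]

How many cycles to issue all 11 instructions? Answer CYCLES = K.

t=0 i0:xor ; WAW r3
t=1 i1:sub ; RAW r3
t=2 i2/i3:bne xor ; dual
t=3 i4:mulh ; no-port MUL/MUL
t=4 i5:mul ; RAW r1
t=5 i6/i7:st blt ; dual
t=6 i8:add ; RAW r0
t=7 i9:xor ; WAW r1
t=8 i10:mul ; tail

CYCLES = 9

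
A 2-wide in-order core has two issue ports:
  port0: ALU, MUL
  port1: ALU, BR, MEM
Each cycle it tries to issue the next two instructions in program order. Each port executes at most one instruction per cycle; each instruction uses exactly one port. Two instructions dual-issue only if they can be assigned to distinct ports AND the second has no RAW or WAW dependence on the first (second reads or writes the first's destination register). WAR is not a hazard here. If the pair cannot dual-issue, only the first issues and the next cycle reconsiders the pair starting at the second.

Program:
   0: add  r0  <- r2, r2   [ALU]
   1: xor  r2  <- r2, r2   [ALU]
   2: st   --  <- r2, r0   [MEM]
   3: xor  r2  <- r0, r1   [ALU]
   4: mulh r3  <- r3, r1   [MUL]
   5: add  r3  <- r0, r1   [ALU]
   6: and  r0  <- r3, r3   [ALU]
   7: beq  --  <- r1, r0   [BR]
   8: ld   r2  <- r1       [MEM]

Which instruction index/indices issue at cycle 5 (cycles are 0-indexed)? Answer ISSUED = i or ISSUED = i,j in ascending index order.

  cy0 -> i0/i1 (add xor) dual
  cy1 -> i2/i3 (st xor) dual
  cy2 -> i4 (mulh) WAW r3
  cy3 -> i5 (add) RAW r3
  cy4 -> i6 (and) RAW r0
  cy5 -> i7 (beq) no-port BR/MEM
  cy6 -> i8 (ld) tail

ISSUED = 7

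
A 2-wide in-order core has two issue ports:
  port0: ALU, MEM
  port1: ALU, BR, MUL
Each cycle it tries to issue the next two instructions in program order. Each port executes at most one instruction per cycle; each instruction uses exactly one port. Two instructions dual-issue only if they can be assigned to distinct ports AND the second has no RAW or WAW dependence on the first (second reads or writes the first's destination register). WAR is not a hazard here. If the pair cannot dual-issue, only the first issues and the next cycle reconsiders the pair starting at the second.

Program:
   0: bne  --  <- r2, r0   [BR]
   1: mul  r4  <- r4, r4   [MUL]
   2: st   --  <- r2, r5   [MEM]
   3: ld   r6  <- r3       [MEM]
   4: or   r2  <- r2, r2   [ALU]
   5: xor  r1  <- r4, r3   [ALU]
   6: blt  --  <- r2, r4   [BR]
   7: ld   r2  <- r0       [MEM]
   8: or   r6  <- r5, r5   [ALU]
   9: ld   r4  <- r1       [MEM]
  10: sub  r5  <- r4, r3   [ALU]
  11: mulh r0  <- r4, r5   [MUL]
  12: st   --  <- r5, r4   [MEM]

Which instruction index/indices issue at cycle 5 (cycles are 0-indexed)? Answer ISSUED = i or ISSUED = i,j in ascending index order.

0. bne.BR @i0  | no-port BR/MUL
1. mul.MUL/st.MEM @i1,i2  | dual
2. ld.MEM/or.ALU @i3,i4  | dual
3. xor.ALU/blt.BR @i5,i6  | dual
4. ld.MEM/or.ALU @i7,i8  | dual
5. ld.MEM @i9  | RAW r4
6. sub.ALU @i10  | RAW r5
7. mulh.MUL/st.MEM @i11,i12  | dual

ISSUED = 9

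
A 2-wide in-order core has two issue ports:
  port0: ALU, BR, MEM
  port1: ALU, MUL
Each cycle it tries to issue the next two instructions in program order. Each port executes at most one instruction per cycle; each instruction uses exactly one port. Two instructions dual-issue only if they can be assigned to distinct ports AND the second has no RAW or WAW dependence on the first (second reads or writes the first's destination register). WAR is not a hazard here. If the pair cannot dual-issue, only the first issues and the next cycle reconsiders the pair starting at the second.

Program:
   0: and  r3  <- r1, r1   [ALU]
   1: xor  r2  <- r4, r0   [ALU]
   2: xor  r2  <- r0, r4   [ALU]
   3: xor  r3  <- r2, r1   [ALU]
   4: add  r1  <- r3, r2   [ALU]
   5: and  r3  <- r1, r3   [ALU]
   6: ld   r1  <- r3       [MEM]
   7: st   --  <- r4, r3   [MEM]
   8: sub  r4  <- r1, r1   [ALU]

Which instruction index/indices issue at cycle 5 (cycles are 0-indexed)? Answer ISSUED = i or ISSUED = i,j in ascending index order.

ISSUED = 6

[0] i0,i1  and;xor  -- 2-wide
[1] i2  xor  -- RAW r2
[2] i3  xor  -- RAW r3
[3] i4  add  -- RAW r1
[4] i5  and  -- RAW r3
[5] i6  ld  -- no-port MEM/MEM
[6] i7,i8  st;sub  -- 2-wide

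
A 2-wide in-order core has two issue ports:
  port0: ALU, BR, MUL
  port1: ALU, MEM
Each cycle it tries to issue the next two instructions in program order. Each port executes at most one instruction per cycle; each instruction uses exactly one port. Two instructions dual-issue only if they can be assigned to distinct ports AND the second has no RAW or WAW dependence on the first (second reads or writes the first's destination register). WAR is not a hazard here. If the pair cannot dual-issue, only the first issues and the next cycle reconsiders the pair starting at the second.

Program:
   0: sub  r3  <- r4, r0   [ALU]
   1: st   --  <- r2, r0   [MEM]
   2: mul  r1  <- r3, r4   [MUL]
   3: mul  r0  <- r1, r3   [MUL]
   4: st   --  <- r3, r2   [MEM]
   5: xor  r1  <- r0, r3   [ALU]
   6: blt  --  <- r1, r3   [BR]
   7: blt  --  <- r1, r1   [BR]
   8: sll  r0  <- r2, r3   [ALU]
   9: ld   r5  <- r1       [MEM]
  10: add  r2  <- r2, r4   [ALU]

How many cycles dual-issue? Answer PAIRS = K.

  cy0 -> i0,i1 (sub;st) pair
  cy1 -> i2 (mul) no-port MUL/MUL
  cy2 -> i3,i4 (mul;st) pair
  cy3 -> i5 (xor) RAW r1
  cy4 -> i6 (blt) no-port BR/BR
  cy5 -> i7,i8 (blt;sll) pair
  cy6 -> i9,i10 (ld;add) pair

PAIRS = 4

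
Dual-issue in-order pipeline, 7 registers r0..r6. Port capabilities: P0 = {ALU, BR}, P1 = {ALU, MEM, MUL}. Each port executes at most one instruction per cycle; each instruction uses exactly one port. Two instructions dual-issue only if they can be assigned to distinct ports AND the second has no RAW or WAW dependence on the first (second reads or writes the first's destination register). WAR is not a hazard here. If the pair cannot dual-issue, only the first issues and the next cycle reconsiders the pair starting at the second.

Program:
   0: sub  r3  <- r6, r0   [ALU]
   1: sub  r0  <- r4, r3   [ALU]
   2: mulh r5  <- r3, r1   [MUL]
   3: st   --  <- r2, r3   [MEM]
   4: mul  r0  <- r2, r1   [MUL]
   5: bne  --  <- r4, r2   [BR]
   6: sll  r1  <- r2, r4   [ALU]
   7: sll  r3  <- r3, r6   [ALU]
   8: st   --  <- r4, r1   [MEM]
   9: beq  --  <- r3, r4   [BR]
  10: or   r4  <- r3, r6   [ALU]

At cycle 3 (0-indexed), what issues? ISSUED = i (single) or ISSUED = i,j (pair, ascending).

ISSUED = 4,5

0. sub.ALU @i0  | RAW r3
1. sub.ALU/mulh.MUL @i1/i2  | 2-wide
2. st.MEM @i3  | no-port MEM/MUL
3. mul.MUL/bne.BR @i4/i5  | 2-wide
4. sll.ALU/sll.ALU @i6/i7  | 2-wide
5. st.MEM/beq.BR @i8/i9  | 2-wide
6. or.ALU @i10  | tail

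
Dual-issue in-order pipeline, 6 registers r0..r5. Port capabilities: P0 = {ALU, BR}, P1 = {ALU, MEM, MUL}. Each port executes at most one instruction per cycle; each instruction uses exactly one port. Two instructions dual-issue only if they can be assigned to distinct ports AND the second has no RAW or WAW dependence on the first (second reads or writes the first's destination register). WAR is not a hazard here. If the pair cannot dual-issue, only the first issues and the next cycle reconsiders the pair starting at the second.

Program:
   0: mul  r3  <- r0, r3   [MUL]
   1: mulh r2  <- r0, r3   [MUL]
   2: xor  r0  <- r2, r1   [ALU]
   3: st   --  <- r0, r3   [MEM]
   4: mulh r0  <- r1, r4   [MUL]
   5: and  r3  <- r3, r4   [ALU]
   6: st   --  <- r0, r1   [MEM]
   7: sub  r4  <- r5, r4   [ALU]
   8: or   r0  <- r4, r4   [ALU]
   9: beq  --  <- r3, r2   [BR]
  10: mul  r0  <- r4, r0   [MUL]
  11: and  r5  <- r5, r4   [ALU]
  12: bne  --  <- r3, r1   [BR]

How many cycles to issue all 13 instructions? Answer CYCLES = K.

[0] i0  mul.MUL  -- no-port MUL/MUL
[1] i1  mulh.MUL  -- RAW r2
[2] i2  xor.ALU  -- RAW r0
[3] i3  st.MEM  -- no-port MEM/MUL
[4] i4&i5  mulh.MUL+and.ALU  -- 2-wide
[5] i6&i7  st.MEM+sub.ALU  -- 2-wide
[6] i8&i9  or.ALU+beq.BR  -- 2-wide
[7] i10&i11  mul.MUL+and.ALU  -- 2-wide
[8] i12  bne.BR  -- tail

CYCLES = 9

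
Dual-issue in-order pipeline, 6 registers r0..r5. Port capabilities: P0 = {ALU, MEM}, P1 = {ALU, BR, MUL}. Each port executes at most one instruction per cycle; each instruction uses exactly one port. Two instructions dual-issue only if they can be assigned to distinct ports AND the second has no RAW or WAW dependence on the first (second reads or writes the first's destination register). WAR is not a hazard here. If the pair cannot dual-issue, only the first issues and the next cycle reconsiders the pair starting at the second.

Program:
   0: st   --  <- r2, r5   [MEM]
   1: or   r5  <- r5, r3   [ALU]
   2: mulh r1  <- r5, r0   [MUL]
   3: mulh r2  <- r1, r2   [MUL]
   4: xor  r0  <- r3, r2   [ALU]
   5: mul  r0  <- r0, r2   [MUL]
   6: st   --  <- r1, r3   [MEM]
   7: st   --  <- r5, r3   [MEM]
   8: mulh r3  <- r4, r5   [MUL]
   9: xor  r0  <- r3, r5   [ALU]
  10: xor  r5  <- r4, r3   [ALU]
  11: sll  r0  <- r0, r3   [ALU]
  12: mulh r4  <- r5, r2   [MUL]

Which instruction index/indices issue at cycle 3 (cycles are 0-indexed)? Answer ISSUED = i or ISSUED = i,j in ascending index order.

ISSUED = 4

  cy0 -> i0,i1 (st.MEM;or.ALU) pair
  cy1 -> i2 (mulh.MUL) no-port MUL/MUL
  cy2 -> i3 (mulh.MUL) RAW r2
  cy3 -> i4 (xor.ALU) RAW+WAW r0
  cy4 -> i5,i6 (mul.MUL;st.MEM) pair
  cy5 -> i7,i8 (st.MEM;mulh.MUL) pair
  cy6 -> i9,i10 (xor.ALU;xor.ALU) pair
  cy7 -> i11,i12 (sll.ALU;mulh.MUL) pair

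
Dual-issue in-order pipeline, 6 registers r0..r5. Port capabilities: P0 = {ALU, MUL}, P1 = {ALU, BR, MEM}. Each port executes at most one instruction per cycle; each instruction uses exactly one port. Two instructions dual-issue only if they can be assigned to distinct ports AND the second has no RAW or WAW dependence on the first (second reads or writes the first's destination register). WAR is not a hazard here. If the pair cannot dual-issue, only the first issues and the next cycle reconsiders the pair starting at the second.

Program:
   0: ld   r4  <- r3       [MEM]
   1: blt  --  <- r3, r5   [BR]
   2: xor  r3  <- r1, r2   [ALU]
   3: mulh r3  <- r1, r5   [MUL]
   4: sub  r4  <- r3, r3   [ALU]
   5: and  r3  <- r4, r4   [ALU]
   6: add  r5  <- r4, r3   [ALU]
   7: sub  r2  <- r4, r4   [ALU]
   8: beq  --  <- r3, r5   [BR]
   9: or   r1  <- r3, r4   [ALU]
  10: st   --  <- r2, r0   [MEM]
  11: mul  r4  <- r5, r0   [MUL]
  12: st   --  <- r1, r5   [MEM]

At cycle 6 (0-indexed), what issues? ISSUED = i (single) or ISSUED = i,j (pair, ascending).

c0: i0 ld  no-port MEM/BR
c1: i1&i2 blt xor  2-wide
c2: i3 mulh  RAW r3
c3: i4 sub  RAW r4
c4: i5 and  RAW r3
c5: i6&i7 add sub  2-wide
c6: i8&i9 beq or  2-wide
c7: i10&i11 st mul  2-wide
c8: i12 st  tail

ISSUED = 8,9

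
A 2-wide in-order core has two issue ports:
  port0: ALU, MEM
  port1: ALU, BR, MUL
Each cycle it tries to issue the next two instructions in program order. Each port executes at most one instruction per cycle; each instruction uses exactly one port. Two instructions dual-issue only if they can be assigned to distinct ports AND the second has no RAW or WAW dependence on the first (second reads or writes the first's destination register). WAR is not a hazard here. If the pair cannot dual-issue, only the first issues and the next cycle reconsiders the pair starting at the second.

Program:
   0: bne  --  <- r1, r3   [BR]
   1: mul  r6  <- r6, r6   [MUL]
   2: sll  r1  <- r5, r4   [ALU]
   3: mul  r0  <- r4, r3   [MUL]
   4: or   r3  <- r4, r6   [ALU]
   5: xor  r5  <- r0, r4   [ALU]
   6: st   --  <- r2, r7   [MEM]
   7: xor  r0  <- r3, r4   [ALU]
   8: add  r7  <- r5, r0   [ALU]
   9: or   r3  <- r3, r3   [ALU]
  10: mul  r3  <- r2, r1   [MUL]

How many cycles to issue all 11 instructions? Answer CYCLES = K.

CYCLES = 7

#0 head=0: bne.BR i0 no-port BR/MUL
#1 head=1: mul.MUL+sll.ALU i1+i2 2-wide
#2 head=3: mul.MUL+or.ALU i3+i4 2-wide
#3 head=5: xor.ALU+st.MEM i5+i6 2-wide
#4 head=7: xor.ALU i7 RAW r0
#5 head=8: add.ALU+or.ALU i8+i9 2-wide
#6 head=10: mul.MUL i10 tail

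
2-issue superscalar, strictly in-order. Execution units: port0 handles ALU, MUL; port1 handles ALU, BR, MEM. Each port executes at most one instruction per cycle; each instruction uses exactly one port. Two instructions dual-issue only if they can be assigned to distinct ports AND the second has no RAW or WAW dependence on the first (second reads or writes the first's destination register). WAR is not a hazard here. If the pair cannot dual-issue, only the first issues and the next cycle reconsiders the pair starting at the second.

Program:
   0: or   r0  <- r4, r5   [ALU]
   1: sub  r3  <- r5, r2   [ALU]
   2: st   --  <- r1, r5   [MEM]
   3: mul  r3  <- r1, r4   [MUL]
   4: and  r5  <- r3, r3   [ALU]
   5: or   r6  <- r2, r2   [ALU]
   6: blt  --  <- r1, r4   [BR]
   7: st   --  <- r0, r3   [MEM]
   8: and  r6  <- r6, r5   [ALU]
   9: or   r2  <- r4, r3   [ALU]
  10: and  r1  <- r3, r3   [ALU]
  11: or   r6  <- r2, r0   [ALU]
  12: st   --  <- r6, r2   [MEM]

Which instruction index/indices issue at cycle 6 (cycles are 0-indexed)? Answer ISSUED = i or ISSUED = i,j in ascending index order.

ISSUED = 11

t=0 i0/i1:or/sub ; pair
t=1 i2/i3:st/mul ; pair
t=2 i4/i5:and/or ; pair
t=3 i6:blt ; no-port BR/MEM
t=4 i7/i8:st/and ; pair
t=5 i9/i10:or/and ; pair
t=6 i11:or ; RAW r6
t=7 i12:st ; tail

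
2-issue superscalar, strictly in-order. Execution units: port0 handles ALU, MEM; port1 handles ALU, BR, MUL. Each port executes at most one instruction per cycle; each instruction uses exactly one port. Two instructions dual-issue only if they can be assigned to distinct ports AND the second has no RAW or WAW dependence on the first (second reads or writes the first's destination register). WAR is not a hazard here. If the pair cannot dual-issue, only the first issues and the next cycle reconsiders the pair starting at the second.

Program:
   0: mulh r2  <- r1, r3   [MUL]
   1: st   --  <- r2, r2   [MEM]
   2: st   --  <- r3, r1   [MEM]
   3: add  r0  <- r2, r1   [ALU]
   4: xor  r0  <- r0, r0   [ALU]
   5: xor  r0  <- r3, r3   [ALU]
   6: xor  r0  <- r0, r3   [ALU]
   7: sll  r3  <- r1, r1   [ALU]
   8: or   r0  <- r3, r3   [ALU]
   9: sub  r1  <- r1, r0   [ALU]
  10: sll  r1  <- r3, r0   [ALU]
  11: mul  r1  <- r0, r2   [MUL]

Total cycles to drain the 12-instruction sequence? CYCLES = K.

CYCLES = 10

0. mulh @i0  | RAW r2
1. st @i1  | no-port MEM/MEM
2. st/add @i2&i3  | dual
3. xor @i4  | WAW r0
4. xor @i5  | RAW+WAW r0
5. xor/sll @i6&i7  | dual
6. or @i8  | RAW r0
7. sub @i9  | WAW r1
8. sll @i10  | WAW r1
9. mul @i11  | tail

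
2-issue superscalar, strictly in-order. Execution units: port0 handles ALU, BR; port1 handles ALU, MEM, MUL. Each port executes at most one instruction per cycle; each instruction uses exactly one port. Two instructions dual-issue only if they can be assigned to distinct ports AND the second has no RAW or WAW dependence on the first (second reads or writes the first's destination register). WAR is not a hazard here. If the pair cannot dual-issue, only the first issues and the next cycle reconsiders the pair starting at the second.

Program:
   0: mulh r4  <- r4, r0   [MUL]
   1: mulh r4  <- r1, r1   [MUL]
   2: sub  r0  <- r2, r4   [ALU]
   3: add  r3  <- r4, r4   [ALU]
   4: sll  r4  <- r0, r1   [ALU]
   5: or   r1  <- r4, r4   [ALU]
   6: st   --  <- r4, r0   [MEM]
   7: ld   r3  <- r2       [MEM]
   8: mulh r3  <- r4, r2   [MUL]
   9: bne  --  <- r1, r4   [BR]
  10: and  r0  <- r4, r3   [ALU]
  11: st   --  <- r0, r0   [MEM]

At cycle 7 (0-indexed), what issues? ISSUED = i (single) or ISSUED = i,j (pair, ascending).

#0 head=0: mulh.MUL i0 no-port MUL/MUL
#1 head=1: mulh.MUL i1 RAW r4
#2 head=2: sub.ALU/add.ALU i2/i3 pair
#3 head=4: sll.ALU i4 RAW r4
#4 head=5: or.ALU/st.MEM i5/i6 pair
#5 head=7: ld.MEM i7 no-port MEM/MUL
#6 head=8: mulh.MUL/bne.BR i8/i9 pair
#7 head=10: and.ALU i10 RAW r0
#8 head=11: st.MEM i11 tail

ISSUED = 10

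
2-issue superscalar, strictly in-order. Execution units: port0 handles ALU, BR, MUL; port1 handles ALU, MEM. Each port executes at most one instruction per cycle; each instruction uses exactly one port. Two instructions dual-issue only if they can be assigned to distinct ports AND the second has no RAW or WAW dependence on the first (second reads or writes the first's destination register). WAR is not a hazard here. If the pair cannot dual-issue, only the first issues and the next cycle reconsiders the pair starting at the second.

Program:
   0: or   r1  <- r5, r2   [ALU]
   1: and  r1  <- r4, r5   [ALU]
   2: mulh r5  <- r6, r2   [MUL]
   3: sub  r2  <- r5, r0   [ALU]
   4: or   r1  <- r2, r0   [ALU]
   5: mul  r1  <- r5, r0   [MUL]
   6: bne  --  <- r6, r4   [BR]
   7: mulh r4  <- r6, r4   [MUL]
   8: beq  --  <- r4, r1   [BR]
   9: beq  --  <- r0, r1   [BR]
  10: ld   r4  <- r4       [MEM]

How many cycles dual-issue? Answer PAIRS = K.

[0] i0  or.ALU  -- WAW r1
[1] i1+i2  and.ALU;mulh.MUL  -- dual
[2] i3  sub.ALU  -- RAW r2
[3] i4  or.ALU  -- WAW r1
[4] i5  mul.MUL  -- no-port MUL/BR
[5] i6  bne.BR  -- no-port BR/MUL
[6] i7  mulh.MUL  -- no-port MUL/BR
[7] i8  beq.BR  -- no-port BR/BR
[8] i9+i10  beq.BR;ld.MEM  -- dual

PAIRS = 2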